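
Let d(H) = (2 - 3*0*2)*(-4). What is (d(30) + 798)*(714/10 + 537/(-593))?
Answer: 33024528/593 ≈ 55691.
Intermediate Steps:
d(H) = -8 (d(H) = (2 + 0*2)*(-4) = (2 + 0)*(-4) = 2*(-4) = -8)
(d(30) + 798)*(714/10 + 537/(-593)) = (-8 + 798)*(714/10 + 537/(-593)) = 790*(714*(1/10) + 537*(-1/593)) = 790*(357/5 - 537/593) = 790*(209016/2965) = 33024528/593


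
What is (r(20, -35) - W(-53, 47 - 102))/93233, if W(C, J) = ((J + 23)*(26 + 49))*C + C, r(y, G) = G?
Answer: -127182/93233 ≈ -1.3641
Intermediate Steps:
W(C, J) = C + C*(1725 + 75*J) (W(C, J) = ((23 + J)*75)*C + C = (1725 + 75*J)*C + C = C*(1725 + 75*J) + C = C + C*(1725 + 75*J))
(r(20, -35) - W(-53, 47 - 102))/93233 = (-35 - (-53)*(1726 + 75*(47 - 102)))/93233 = (-35 - (-53)*(1726 + 75*(-55)))*(1/93233) = (-35 - (-53)*(1726 - 4125))*(1/93233) = (-35 - (-53)*(-2399))*(1/93233) = (-35 - 1*127147)*(1/93233) = (-35 - 127147)*(1/93233) = -127182*1/93233 = -127182/93233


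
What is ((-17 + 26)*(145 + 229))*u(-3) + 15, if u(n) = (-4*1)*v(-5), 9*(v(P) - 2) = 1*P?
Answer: -19433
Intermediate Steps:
v(P) = 2 + P/9 (v(P) = 2 + (1*P)/9 = 2 + P/9)
u(n) = -52/9 (u(n) = (-4*1)*(2 + (1/9)*(-5)) = -4*(2 - 5/9) = -4*13/9 = -52/9)
((-17 + 26)*(145 + 229))*u(-3) + 15 = ((-17 + 26)*(145 + 229))*(-52/9) + 15 = (9*374)*(-52/9) + 15 = 3366*(-52/9) + 15 = -19448 + 15 = -19433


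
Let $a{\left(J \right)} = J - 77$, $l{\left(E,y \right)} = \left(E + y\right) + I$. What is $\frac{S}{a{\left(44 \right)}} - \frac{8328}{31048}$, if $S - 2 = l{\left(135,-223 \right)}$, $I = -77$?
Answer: $\frac{598250}{128073} \approx 4.6712$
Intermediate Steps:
$l{\left(E,y \right)} = -77 + E + y$ ($l{\left(E,y \right)} = \left(E + y\right) - 77 = -77 + E + y$)
$a{\left(J \right)} = -77 + J$
$S = -163$ ($S = 2 - 165 = -163$)
$\frac{S}{a{\left(44 \right)}} - \frac{8328}{31048} = - \frac{163}{-77 + 44} - \frac{8328}{31048} = - \frac{163}{-33} - \frac{1041}{3881} = \left(-163\right) \left(- \frac{1}{33}\right) - \frac{1041}{3881} = \frac{163}{33} - \frac{1041}{3881} = \frac{598250}{128073}$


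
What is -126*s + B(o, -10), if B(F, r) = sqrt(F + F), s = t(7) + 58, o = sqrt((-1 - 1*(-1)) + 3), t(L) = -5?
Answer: -6678 + sqrt(2)*3**(1/4) ≈ -6676.1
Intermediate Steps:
o = sqrt(3) (o = sqrt((-1 + 1) + 3) = sqrt(0 + 3) = sqrt(3) ≈ 1.7320)
s = 53 (s = -5 + 58 = 53)
B(F, r) = sqrt(2)*sqrt(F) (B(F, r) = sqrt(2*F) = sqrt(2)*sqrt(F))
-126*s + B(o, -10) = -126*53 + sqrt(2)*sqrt(sqrt(3)) = -6678 + sqrt(2)*3**(1/4)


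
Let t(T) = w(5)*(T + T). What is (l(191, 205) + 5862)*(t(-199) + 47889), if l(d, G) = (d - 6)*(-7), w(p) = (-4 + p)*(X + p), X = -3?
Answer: 215073731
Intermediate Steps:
w(p) = (-4 + p)*(-3 + p)
l(d, G) = 42 - 7*d (l(d, G) = (-6 + d)*(-7) = 42 - 7*d)
t(T) = 4*T (t(T) = (12 + 5² - 7*5)*(T + T) = (12 + 25 - 35)*(2*T) = 2*(2*T) = 4*T)
(l(191, 205) + 5862)*(t(-199) + 47889) = ((42 - 7*191) + 5862)*(4*(-199) + 47889) = ((42 - 1337) + 5862)*(-796 + 47889) = (-1295 + 5862)*47093 = 4567*47093 = 215073731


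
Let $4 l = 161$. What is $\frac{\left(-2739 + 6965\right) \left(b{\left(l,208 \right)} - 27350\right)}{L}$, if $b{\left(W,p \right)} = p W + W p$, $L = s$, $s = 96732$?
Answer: $- \frac{11205239}{24183} \approx -463.35$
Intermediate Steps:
$l = \frac{161}{4}$ ($l = \frac{1}{4} \cdot 161 = \frac{161}{4} \approx 40.25$)
$L = 96732$
$b{\left(W,p \right)} = 2 W p$ ($b{\left(W,p \right)} = W p + W p = 2 W p$)
$\frac{\left(-2739 + 6965\right) \left(b{\left(l,208 \right)} - 27350\right)}{L} = \frac{\left(-2739 + 6965\right) \left(2 \cdot \frac{161}{4} \cdot 208 - 27350\right)}{96732} = 4226 \left(16744 - 27350\right) \frac{1}{96732} = 4226 \left(-10606\right) \frac{1}{96732} = \left(-44820956\right) \frac{1}{96732} = - \frac{11205239}{24183}$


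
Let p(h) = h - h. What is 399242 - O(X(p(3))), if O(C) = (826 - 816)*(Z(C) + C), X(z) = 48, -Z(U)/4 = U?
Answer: 400682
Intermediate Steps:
p(h) = 0
Z(U) = -4*U
O(C) = -30*C (O(C) = (826 - 816)*(-4*C + C) = 10*(-3*C) = -30*C)
399242 - O(X(p(3))) = 399242 - (-30)*48 = 399242 - 1*(-1440) = 399242 + 1440 = 400682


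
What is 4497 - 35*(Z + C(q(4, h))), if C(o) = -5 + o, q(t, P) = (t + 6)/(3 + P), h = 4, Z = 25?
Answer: 3747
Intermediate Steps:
q(t, P) = (6 + t)/(3 + P)
4497 - 35*(Z + C(q(4, h))) = 4497 - 35*(25 + (-5 + (6 + 4)/(3 + 4))) = 4497 - 35*(25 + (-5 + 10/7)) = 4497 - 35*(25 - 25/7) = 4497 - 35*150/7 = 4497 - 1*750 = 4497 - 750 = 3747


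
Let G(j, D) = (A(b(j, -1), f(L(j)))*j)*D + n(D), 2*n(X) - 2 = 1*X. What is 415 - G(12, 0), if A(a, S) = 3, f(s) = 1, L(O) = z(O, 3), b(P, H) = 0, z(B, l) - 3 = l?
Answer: 414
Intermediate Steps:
z(B, l) = 3 + l
L(O) = 6 (L(O) = 3 + 3 = 6)
n(X) = 1 + X/2 (n(X) = 1 + (1*X)/2 = 1 + X/2)
G(j, D) = 1 + D/2 + 3*D*j (G(j, D) = (3*j)*D + (1 + D/2) = 3*D*j + (1 + D/2) = 1 + D/2 + 3*D*j)
415 - G(12, 0) = 415 - (1 + (½)*0 + 3*0*12) = 415 - (1 + 0 + 0) = 415 - 1*1 = 415 - 1 = 414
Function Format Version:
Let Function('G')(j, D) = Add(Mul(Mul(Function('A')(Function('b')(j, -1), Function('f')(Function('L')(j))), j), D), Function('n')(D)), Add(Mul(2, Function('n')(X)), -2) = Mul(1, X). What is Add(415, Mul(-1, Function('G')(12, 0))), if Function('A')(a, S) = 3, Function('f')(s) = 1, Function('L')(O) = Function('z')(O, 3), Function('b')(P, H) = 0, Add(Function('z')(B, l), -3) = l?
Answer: 414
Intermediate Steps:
Function('z')(B, l) = Add(3, l)
Function('L')(O) = 6 (Function('L')(O) = Add(3, 3) = 6)
Function('n')(X) = Add(1, Mul(Rational(1, 2), X)) (Function('n')(X) = Add(1, Mul(Rational(1, 2), Mul(1, X))) = Add(1, Mul(Rational(1, 2), X)))
Function('G')(j, D) = Add(1, Mul(Rational(1, 2), D), Mul(3, D, j)) (Function('G')(j, D) = Add(Mul(Mul(3, j), D), Add(1, Mul(Rational(1, 2), D))) = Add(Mul(3, D, j), Add(1, Mul(Rational(1, 2), D))) = Add(1, Mul(Rational(1, 2), D), Mul(3, D, j)))
Add(415, Mul(-1, Function('G')(12, 0))) = Add(415, Mul(-1, Add(1, Mul(Rational(1, 2), 0), Mul(3, 0, 12)))) = Add(415, Mul(-1, Add(1, 0, 0))) = Add(415, Mul(-1, 1)) = Add(415, -1) = 414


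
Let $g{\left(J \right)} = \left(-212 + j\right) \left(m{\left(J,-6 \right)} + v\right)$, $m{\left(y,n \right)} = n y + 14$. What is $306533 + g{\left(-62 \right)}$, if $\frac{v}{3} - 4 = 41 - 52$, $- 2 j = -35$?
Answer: $\frac{471081}{2} \approx 2.3554 \cdot 10^{5}$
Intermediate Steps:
$j = \frac{35}{2}$ ($j = \left(- \frac{1}{2}\right) \left(-35\right) = \frac{35}{2} \approx 17.5$)
$v = -21$ ($v = 12 + 3 \left(41 - 52\right) = 12 + 3 \left(-11\right) = 12 - 33 = -21$)
$m{\left(y,n \right)} = 14 + n y$
$g{\left(J \right)} = \frac{2723}{2} + 1167 J$ ($g{\left(J \right)} = \left(-212 + \frac{35}{2}\right) \left(\left(14 - 6 J\right) - 21\right) = - \frac{389 \left(-7 - 6 J\right)}{2} = \frac{2723}{2} + 1167 J$)
$306533 + g{\left(-62 \right)} = 306533 + \left(\frac{2723}{2} + 1167 \left(-62\right)\right) = 306533 + \left(\frac{2723}{2} - 72354\right) = 306533 - \frac{141985}{2} = \frac{471081}{2}$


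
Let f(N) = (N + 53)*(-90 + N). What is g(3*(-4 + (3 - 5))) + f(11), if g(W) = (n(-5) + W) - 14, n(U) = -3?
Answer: -5091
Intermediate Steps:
g(W) = -17 + W (g(W) = (-3 + W) - 14 = -17 + W)
f(N) = (-90 + N)*(53 + N) (f(N) = (53 + N)*(-90 + N) = (-90 + N)*(53 + N))
g(3*(-4 + (3 - 5))) + f(11) = (-17 + 3*(-4 + (3 - 5))) + (-4770 + 11² - 37*11) = (-17 + 3*(-4 - 2)) + (-4770 + 121 - 407) = (-17 + 3*(-6)) - 5056 = (-17 - 18) - 5056 = -35 - 5056 = -5091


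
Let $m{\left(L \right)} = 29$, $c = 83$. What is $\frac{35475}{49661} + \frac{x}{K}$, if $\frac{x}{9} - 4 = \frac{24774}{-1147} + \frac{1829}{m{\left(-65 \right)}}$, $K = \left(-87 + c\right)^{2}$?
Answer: $\frac{694876585881}{26429981488} \approx 26.291$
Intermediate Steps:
$K = 16$ ($K = \left(-87 + 83\right)^{2} = \left(-4\right)^{2} = 16$)
$x = \frac{13612221}{33263}$ ($x = 36 + 9 \left(\frac{24774}{-1147} + \frac{1829}{29}\right) = 36 + 9 \left(24774 \left(- \frac{1}{1147}\right) + 1829 \cdot \frac{1}{29}\right) = 36 + 9 \left(- \frac{24774}{1147} + \frac{1829}{29}\right) = 36 + 9 \cdot \frac{1379417}{33263} = 36 + \frac{12414753}{33263} = \frac{13612221}{33263} \approx 409.23$)
$\frac{35475}{49661} + \frac{x}{K} = \frac{35475}{49661} + \frac{13612221}{33263 \cdot 16} = 35475 \cdot \frac{1}{49661} + \frac{13612221}{33263} \cdot \frac{1}{16} = \frac{35475}{49661} + \frac{13612221}{532208} = \frac{694876585881}{26429981488}$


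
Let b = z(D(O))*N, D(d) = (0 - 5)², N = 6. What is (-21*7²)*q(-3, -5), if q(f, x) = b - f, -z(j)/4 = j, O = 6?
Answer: 614313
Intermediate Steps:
D(d) = 25 (D(d) = (-5)² = 25)
z(j) = -4*j
b = -600 (b = -4*25*6 = -100*6 = -600)
q(f, x) = -600 - f
(-21*7²)*q(-3, -5) = (-21*7²)*(-600 - 1*(-3)) = (-21*49)*(-600 + 3) = -1029*(-597) = 614313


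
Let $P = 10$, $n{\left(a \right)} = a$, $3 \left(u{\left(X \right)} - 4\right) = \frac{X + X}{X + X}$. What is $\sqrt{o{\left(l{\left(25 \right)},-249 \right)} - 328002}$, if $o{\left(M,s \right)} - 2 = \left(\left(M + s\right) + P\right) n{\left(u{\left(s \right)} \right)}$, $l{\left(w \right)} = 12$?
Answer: $\frac{i \sqrt{2960853}}{3} \approx 573.57 i$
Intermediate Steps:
$u{\left(X \right)} = \frac{13}{3}$ ($u{\left(X \right)} = 4 + \frac{\left(X + X\right) \frac{1}{X + X}}{3} = 4 + \frac{2 X \frac{1}{2 X}}{3} = 4 + \frac{1}{3} \cdot 1 = 4 + \frac{1}{3} = \frac{13}{3}$)
$o{\left(M,s \right)} = \frac{136}{3} + \frac{13 M}{3} + \frac{13 s}{3}$ ($o{\left(M,s \right)} = 2 + \left(\left(M + s\right) + 10\right) \frac{13}{3} = 2 + \left(10 + M + s\right) \frac{13}{3} = 2 + \left(\frac{130}{3} + \frac{13 M}{3} + \frac{13 s}{3}\right) = \frac{136}{3} + \frac{13 M}{3} + \frac{13 s}{3}$)
$\sqrt{o{\left(l{\left(25 \right)},-249 \right)} - 328002} = \sqrt{\left(\frac{136}{3} + \frac{13}{3} \cdot 12 + \frac{13}{3} \left(-249\right)\right) - 328002} = \sqrt{\left(\frac{136}{3} + 52 - 1079\right) - 328002} = \sqrt{- \frac{2945}{3} - 328002} = \sqrt{- \frac{986951}{3}} = \frac{i \sqrt{2960853}}{3}$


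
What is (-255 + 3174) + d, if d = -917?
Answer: 2002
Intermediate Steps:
(-255 + 3174) + d = (-255 + 3174) - 917 = 2919 - 917 = 2002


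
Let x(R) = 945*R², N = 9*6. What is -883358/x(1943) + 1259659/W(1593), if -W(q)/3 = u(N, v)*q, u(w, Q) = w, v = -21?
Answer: -23778838062707/4871317042170 ≈ -4.8814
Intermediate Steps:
N = 54
W(q) = -162*q
-883358/x(1943) + 1259659/W(1593) = -883358/(945*1943²) + 1259659/((-162*1593)) = -883358/(945*3775249) + 1259659/(-258066) = -883358/3567610305 + 1259659*(-1/258066) = -883358*1/3567610305 - 1259659/258066 = -126194/509658615 - 1259659/258066 = -23778838062707/4871317042170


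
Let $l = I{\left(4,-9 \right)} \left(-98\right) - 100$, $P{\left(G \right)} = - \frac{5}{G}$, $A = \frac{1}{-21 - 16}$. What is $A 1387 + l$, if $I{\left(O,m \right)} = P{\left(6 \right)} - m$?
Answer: $- \frac{104098}{111} \approx -937.82$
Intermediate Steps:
$A = - \frac{1}{37}$ ($A = \frac{1}{-37} = - \frac{1}{37} \approx -0.027027$)
$I{\left(O,m \right)} = - \frac{5}{6} - m$
$l = - \frac{2701}{3}$ ($l = \left(- \frac{5}{6} - -9\right) \left(-98\right) - 100 = \left(- \frac{5}{6} + 9\right) \left(-98\right) - 100 = \frac{49}{6} \left(-98\right) - 100 = - \frac{2401}{3} - 100 = - \frac{2701}{3} \approx -900.33$)
$A 1387 + l = \left(- \frac{1}{37}\right) 1387 - \frac{2701}{3} = - \frac{1387}{37} - \frac{2701}{3} = - \frac{104098}{111}$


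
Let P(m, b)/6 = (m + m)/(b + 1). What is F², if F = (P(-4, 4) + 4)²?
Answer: 614656/625 ≈ 983.45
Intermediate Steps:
P(m, b) = 12*m/(1 + b) (P(m, b) = 6*((m + m)/(b + 1)) = 6*((2*m)/(1 + b)) = 6*(2*m/(1 + b)) = 12*m/(1 + b))
F = 784/25 (F = (12*(-4)/(1 + 4) + 4)² = (12*(-4)/5 + 4)² = (12*(-4)*(⅕) + 4)² = (-48/5 + 4)² = (-28/5)² = 784/25 ≈ 31.360)
F² = (784/25)² = 614656/625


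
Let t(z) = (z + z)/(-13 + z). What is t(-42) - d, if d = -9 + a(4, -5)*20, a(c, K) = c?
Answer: -3821/55 ≈ -69.473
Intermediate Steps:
d = 71 (d = -9 + 4*20 = -9 + 80 = 71)
t(z) = 2*z/(-13 + z) (t(z) = (2*z)/(-13 + z) = 2*z/(-13 + z))
t(-42) - d = 2*(-42)/(-13 - 42) - 1*71 = 2*(-42)/(-55) - 71 = 2*(-42)*(-1/55) - 71 = 84/55 - 71 = -3821/55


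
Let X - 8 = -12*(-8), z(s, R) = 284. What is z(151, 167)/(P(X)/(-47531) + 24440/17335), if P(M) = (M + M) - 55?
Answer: 46800353468/231801077 ≈ 201.90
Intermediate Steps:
X = 104 (X = 8 - 12*(-8) = 8 + 96 = 104)
P(M) = -55 + 2*M (P(M) = 2*M - 55 = -55 + 2*M)
z(151, 167)/(P(X)/(-47531) + 24440/17335) = 284/((-55 + 2*104)/(-47531) + 24440/17335) = 284/((-55 + 208)*(-1/47531) + 24440*(1/17335)) = 284/(153*(-1/47531) + 4888/3467) = 284/(-153/47531 + 4888/3467) = 284/(231801077/164789977) = 284*(164789977/231801077) = 46800353468/231801077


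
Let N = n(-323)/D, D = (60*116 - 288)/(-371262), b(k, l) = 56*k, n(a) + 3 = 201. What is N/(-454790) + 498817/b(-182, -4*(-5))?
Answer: -2251250864269/46021109680 ≈ -48.918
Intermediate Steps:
n(a) = 198 (n(a) = -3 + 201 = 198)
D = -1112/61877 (D = (6960 - 288)*(-1/371262) = 6672*(-1/371262) = -1112/61877 ≈ -0.017971)
N = -6125823/556 (N = 198/(-1112/61877) = 198*(-61877/1112) = -6125823/556 ≈ -11018.)
N/(-454790) + 498817/b(-182, -4*(-5)) = -6125823/556/(-454790) + 498817/((56*(-182))) = -6125823/556*(-1/454790) + 498817/(-10192) = 6125823/252863240 + 498817*(-1/10192) = 6125823/252863240 - 498817/10192 = -2251250864269/46021109680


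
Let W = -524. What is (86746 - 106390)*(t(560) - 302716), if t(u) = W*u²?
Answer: 3233974354704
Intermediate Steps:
t(u) = -524*u²
(86746 - 106390)*(t(560) - 302716) = (86746 - 106390)*(-524*560² - 302716) = -19644*(-524*313600 - 302716) = -19644*(-164326400 - 302716) = -19644*(-164629116) = 3233974354704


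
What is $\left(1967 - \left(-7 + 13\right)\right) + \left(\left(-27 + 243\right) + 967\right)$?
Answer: $3144$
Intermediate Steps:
$\left(1967 - \left(-7 + 13\right)\right) + \left(\left(-27 + 243\right) + 967\right) = \left(1967 - 6\right) + \left(216 + 967\right) = \left(1967 - 6\right) + 1183 = 1961 + 1183 = 3144$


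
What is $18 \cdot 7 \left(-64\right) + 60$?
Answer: $-8004$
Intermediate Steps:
$18 \cdot 7 \left(-64\right) + 60 = 126 \left(-64\right) + 60 = -8064 + 60 = -8004$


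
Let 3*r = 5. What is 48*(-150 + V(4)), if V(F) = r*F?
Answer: -6880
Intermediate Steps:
r = 5/3 (r = (1/3)*5 = 5/3 ≈ 1.6667)
V(F) = 5*F/3
48*(-150 + V(4)) = 48*(-150 + (5/3)*4) = 48*(-150 + 20/3) = 48*(-430/3) = -6880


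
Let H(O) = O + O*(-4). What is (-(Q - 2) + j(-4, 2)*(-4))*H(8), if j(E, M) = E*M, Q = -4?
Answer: -912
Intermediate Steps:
H(O) = -3*O (H(O) = O - 4*O = -3*O)
(-(Q - 2) + j(-4, 2)*(-4))*H(8) = (-(-4 - 2) - 4*2*(-4))*(-3*8) = (-1*(-6) - 8*(-4))*(-24) = (6 + 32)*(-24) = 38*(-24) = -912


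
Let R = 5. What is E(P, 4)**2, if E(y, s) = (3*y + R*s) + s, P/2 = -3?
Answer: 36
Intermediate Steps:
P = -6 (P = 2*(-3) = -6)
E(y, s) = 3*y + 6*s (E(y, s) = (3*y + 5*s) + s = 3*y + 6*s)
E(P, 4)**2 = (3*(-6) + 6*4)**2 = (-18 + 24)**2 = 6**2 = 36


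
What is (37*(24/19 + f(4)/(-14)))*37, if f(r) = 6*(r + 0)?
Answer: -82140/133 ≈ -617.59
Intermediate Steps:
f(r) = 6*r
(37*(24/19 + f(4)/(-14)))*37 = (37*(24/19 + (6*4)/(-14)))*37 = (37*(24*(1/19) + 24*(-1/14)))*37 = (37*(24/19 - 12/7))*37 = (37*(-60/133))*37 = -2220/133*37 = -82140/133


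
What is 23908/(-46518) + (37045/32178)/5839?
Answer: -24141329641/46990018146 ≈ -0.51375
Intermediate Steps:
23908/(-46518) + (37045/32178)/5839 = 23908*(-1/46518) + (37045*(1/32178))*(1/5839) = -11954/23259 + (1195/1038)*(1/5839) = -11954/23259 + 1195/6060882 = -24141329641/46990018146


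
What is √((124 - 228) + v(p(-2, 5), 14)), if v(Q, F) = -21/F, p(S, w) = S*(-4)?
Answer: I*√422/2 ≈ 10.271*I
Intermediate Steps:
p(S, w) = -4*S
√((124 - 228) + v(p(-2, 5), 14)) = √((124 - 228) - 21/14) = √(-104 - 21*1/14) = √(-104 - 3/2) = √(-211/2) = I*√422/2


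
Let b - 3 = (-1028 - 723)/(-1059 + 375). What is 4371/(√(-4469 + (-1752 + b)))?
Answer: -26226*I*√80775859/4251361 ≈ -55.443*I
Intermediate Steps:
b = 3803/684 (b = 3 + (-1028 - 723)/(-1059 + 375) = 3 - 1751/(-684) = 3 - 1751*(-1/684) = 3 + 1751/684 = 3803/684 ≈ 5.5599)
4371/(√(-4469 + (-1752 + b))) = 4371/(√(-4469 + (-1752 + 3803/684))) = 4371/(√(-4469 - 1194565/684)) = 4371/(√(-4251361/684)) = 4371/((I*√80775859/114)) = 4371*(-6*I*√80775859/4251361) = -26226*I*√80775859/4251361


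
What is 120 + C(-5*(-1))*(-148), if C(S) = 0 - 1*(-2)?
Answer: -176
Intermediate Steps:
C(S) = 2 (C(S) = 0 + 2 = 2)
120 + C(-5*(-1))*(-148) = 120 + 2*(-148) = 120 - 296 = -176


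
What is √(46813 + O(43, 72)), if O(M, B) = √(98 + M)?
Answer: √(46813 + √141) ≈ 216.39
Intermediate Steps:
√(46813 + O(43, 72)) = √(46813 + √(98 + 43)) = √(46813 + √141)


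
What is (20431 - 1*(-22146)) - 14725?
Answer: 27852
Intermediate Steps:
(20431 - 1*(-22146)) - 14725 = (20431 + 22146) - 14725 = 42577 - 14725 = 27852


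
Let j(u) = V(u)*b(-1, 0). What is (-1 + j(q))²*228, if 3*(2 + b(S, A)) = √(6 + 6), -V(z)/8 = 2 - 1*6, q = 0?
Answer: 1274596 - 632320*√3 ≈ 1.7939e+5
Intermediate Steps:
V(z) = 32 (V(z) = -8*(2 - 1*6) = -8*(2 - 6) = -8*(-4) = 32)
b(S, A) = -2 + 2*√3/3 (b(S, A) = -2 + √(6 + 6)/3 = -2 + √12/3 = -2 + (2*√3)/3 = -2 + 2*√3/3)
j(u) = -64 + 64*√3/3 (j(u) = 32*(-2 + 2*√3/3) = -64 + 64*√3/3)
(-1 + j(q))²*228 = (-1 + (-64 + 64*√3/3))²*228 = (-65 + 64*√3/3)²*228 = 228*(-65 + 64*√3/3)²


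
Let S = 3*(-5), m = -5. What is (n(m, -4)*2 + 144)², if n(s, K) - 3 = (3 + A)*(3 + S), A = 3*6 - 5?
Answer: 54756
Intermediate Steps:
A = 13 (A = 18 - 5 = 13)
S = -15
n(s, K) = -189 (n(s, K) = 3 + (3 + 13)*(3 - 15) = 3 + 16*(-12) = 3 - 192 = -189)
(n(m, -4)*2 + 144)² = (-189*2 + 144)² = (-378 + 144)² = (-234)² = 54756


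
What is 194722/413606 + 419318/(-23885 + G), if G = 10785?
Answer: -42720395627/1354559650 ≈ -31.538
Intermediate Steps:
194722/413606 + 419318/(-23885 + G) = 194722/413606 + 419318/(-23885 + 10785) = 194722*(1/413606) + 419318/(-13100) = 97361/206803 + 419318*(-1/13100) = 97361/206803 - 209659/6550 = -42720395627/1354559650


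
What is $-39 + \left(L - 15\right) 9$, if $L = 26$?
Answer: $60$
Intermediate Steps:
$-39 + \left(L - 15\right) 9 = -39 + \left(26 - 15\right) 9 = -39 + 11 \cdot 9 = -39 + 99 = 60$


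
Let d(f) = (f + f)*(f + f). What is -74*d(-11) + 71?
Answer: -35745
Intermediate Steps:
d(f) = 4*f² (d(f) = (2*f)*(2*f) = 4*f²)
-74*d(-11) + 71 = -296*(-11)² + 71 = -296*121 + 71 = -74*484 + 71 = -35816 + 71 = -35745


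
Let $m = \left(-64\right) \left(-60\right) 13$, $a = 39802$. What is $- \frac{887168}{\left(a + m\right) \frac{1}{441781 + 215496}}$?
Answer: $- \frac{291557560768}{44861} \approx -6.4991 \cdot 10^{6}$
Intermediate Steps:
$m = 49920$ ($m = 3840 \cdot 13 = 49920$)
$- \frac{887168}{\left(a + m\right) \frac{1}{441781 + 215496}} = - \frac{887168}{\left(39802 + 49920\right) \frac{1}{441781 + 215496}} = - \frac{887168}{89722 \cdot \frac{1}{657277}} = - \frac{887168}{\frac{89722}{657277}} = \left(-887168\right) \frac{657277}{89722} = - \frac{291557560768}{44861}$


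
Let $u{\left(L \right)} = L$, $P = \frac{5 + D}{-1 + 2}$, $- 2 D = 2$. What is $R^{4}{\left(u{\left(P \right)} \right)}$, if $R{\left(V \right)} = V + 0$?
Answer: $256$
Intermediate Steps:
$D = -1$ ($D = \left(- \frac{1}{2}\right) 2 = -1$)
$P = 4$ ($P = \frac{5 - 1}{-1 + 2} = \frac{4}{1} = 4 \cdot 1 = 4$)
$R{\left(V \right)} = V$
$R^{4}{\left(u{\left(P \right)} \right)} = 4^{4} = 256$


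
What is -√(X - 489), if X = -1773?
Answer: -I*√2262 ≈ -47.56*I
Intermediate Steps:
-√(X - 489) = -√(-1773 - 489) = -√(-2262) = -I*√2262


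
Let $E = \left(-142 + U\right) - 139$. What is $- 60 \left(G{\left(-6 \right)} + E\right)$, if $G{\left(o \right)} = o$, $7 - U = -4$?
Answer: $16560$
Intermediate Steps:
$U = 11$ ($U = 7 - -4 = 7 + 4 = 11$)
$E = -270$ ($E = \left(-142 + 11\right) - 139 = -131 - 139 = -270$)
$- 60 \left(G{\left(-6 \right)} + E\right) = - 60 \left(-6 - 270\right) = \left(-60\right) \left(-276\right) = 16560$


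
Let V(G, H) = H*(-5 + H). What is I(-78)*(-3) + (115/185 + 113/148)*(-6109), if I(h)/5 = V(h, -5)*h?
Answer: 7405655/148 ≈ 50038.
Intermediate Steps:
I(h) = 250*h (I(h) = 5*((-5*(-5 - 5))*h) = 5*((-5*(-10))*h) = 5*(50*h) = 250*h)
I(-78)*(-3) + (115/185 + 113/148)*(-6109) = (250*(-78))*(-3) + (115/185 + 113/148)*(-6109) = -19500*(-3) + (115*(1/185) + 113*(1/148))*(-6109) = 58500 + (23/37 + 113/148)*(-6109) = 58500 + (205/148)*(-6109) = 58500 - 1252345/148 = 7405655/148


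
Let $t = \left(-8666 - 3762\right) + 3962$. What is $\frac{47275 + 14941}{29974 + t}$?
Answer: $\frac{15554}{5377} \approx 2.8927$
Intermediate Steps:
$t = -8466$ ($t = -12428 + 3962 = -8466$)
$\frac{47275 + 14941}{29974 + t} = \frac{47275 + 14941}{29974 - 8466} = \frac{62216}{21508} = 62216 \cdot \frac{1}{21508} = \frac{15554}{5377}$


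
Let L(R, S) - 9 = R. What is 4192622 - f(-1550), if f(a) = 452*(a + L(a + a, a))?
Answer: 6290354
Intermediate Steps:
L(R, S) = 9 + R
f(a) = 4068 + 1356*a (f(a) = 452*(a + (9 + (a + a))) = 452*(a + (9 + 2*a)) = 452*(9 + 3*a) = 4068 + 1356*a)
4192622 - f(-1550) = 4192622 - (4068 + 1356*(-1550)) = 4192622 - (4068 - 2101800) = 4192622 - 1*(-2097732) = 4192622 + 2097732 = 6290354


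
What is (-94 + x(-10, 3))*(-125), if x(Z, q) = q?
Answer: 11375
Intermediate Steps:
(-94 + x(-10, 3))*(-125) = (-94 + 3)*(-125) = -91*(-125) = 11375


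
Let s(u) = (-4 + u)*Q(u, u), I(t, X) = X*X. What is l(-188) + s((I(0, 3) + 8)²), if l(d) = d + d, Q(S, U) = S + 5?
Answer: 83414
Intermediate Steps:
Q(S, U) = 5 + S
I(t, X) = X²
s(u) = (-4 + u)*(5 + u)
l(d) = 2*d
l(-188) + s((I(0, 3) + 8)²) = 2*(-188) + (-4 + (3² + 8)²)*(5 + (3² + 8)²) = -376 + (-4 + (9 + 8)²)*(5 + (9 + 8)²) = -376 + (-4 + 17²)*(5 + 17²) = -376 + (-4 + 289)*(5 + 289) = -376 + 285*294 = -376 + 83790 = 83414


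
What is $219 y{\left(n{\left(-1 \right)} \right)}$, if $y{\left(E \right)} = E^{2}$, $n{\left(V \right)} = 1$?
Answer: $219$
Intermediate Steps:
$219 y{\left(n{\left(-1 \right)} \right)} = 219 \cdot 1^{2} = 219 \cdot 1 = 219$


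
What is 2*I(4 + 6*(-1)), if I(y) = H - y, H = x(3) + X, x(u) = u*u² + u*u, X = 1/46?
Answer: 1749/23 ≈ 76.043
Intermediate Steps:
X = 1/46 ≈ 0.021739
x(u) = u² + u³ (x(u) = u³ + u² = u² + u³)
H = 1657/46 (H = 3²*(1 + 3) + 1/46 = 9*4 + 1/46 = 36 + 1/46 = 1657/46 ≈ 36.022)
I(y) = 1657/46 - y
2*I(4 + 6*(-1)) = 2*(1657/46 - (4 + 6*(-1))) = 2*(1657/46 - (4 - 6)) = 2*(1657/46 - 1*(-2)) = 2*(1657/46 + 2) = 2*(1749/46) = 1749/23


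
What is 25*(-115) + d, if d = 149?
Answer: -2726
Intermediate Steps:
25*(-115) + d = 25*(-115) + 149 = -2875 + 149 = -2726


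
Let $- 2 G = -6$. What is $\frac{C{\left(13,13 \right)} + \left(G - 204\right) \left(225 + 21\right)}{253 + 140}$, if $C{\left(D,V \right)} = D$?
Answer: $- \frac{49433}{393} \approx -125.78$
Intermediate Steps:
$G = 3$ ($G = \left(- \frac{1}{2}\right) \left(-6\right) = 3$)
$\frac{C{\left(13,13 \right)} + \left(G - 204\right) \left(225 + 21\right)}{253 + 140} = \frac{13 + \left(3 - 204\right) \left(225 + 21\right)}{253 + 140} = \frac{13 - 49446}{393} = \left(13 - 49446\right) \frac{1}{393} = \left(-49433\right) \frac{1}{393} = - \frac{49433}{393}$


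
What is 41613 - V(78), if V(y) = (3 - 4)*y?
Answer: 41691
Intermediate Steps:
V(y) = -y
41613 - V(78) = 41613 - (-1)*78 = 41613 - 1*(-78) = 41613 + 78 = 41691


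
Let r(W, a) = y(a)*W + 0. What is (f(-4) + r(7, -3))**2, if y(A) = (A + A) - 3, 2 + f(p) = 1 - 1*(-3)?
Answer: 3721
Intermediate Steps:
f(p) = 2 (f(p) = -2 + (1 - 1*(-3)) = -2 + (1 + 3) = -2 + 4 = 2)
y(A) = -3 + 2*A (y(A) = 2*A - 3 = -3 + 2*A)
r(W, a) = W*(-3 + 2*a) (r(W, a) = (-3 + 2*a)*W + 0 = W*(-3 + 2*a) + 0 = W*(-3 + 2*a))
(f(-4) + r(7, -3))**2 = (2 + 7*(-3 + 2*(-3)))**2 = (2 + 7*(-3 - 6))**2 = (2 + 7*(-9))**2 = (2 - 63)**2 = (-61)**2 = 3721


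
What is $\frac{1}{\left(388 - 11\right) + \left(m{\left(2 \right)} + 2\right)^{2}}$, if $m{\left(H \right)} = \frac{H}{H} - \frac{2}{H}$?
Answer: $\frac{1}{381} \approx 0.0026247$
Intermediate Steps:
$m{\left(H \right)} = 1 - \frac{2}{H}$
$\frac{1}{\left(388 - 11\right) + \left(m{\left(2 \right)} + 2\right)^{2}} = \frac{1}{\left(388 - 11\right) + \left(\frac{-2 + 2}{2} + 2\right)^{2}} = \frac{1}{377 + \left(\frac{1}{2} \cdot 0 + 2\right)^{2}} = \frac{1}{377 + \left(0 + 2\right)^{2}} = \frac{1}{377 + 2^{2}} = \frac{1}{377 + 4} = \frac{1}{381}$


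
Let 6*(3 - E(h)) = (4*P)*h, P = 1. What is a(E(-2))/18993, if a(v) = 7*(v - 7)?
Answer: -56/56979 ≈ -0.00098282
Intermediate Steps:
E(h) = 3 - 2*h/3 (E(h) = 3 - 4*1*h/6 = 3 - 2*h/3)
a(v) = -49 + 7*v (a(v) = 7*(-7 + v) = -49 + 7*v)
a(E(-2))/18993 = (-49 + 7*(3 - 2/3*(-2)))/18993 = (-49 + 7*(3 + 4/3))*(1/18993) = (-49 + 7*(13/3))*(1/18993) = (-49 + 91/3)*(1/18993) = -56/3*1/18993 = -56/56979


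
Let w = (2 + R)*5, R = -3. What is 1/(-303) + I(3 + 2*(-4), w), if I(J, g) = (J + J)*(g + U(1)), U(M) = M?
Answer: 12119/303 ≈ 39.997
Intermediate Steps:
w = -5 (w = (2 - 3)*5 = -1*5 = -5)
I(J, g) = 2*J*(1 + g) (I(J, g) = (J + J)*(g + 1) = (2*J)*(1 + g) = 2*J*(1 + g))
1/(-303) + I(3 + 2*(-4), w) = 1/(-303) + 2*(3 + 2*(-4))*(1 - 5) = -1/303 + 2*(3 - 8)*(-4) = -1/303 + 2*(-5)*(-4) = -1/303 + 40 = 12119/303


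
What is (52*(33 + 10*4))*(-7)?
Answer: -26572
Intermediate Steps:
(52*(33 + 10*4))*(-7) = (52*(33 + 40))*(-7) = (52*73)*(-7) = 3796*(-7) = -26572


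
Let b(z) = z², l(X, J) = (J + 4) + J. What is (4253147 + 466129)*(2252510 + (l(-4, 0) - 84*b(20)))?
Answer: 10471667586264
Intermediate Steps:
l(X, J) = 4 + 2*J (l(X, J) = (4 + J) + J = 4 + 2*J)
(4253147 + 466129)*(2252510 + (l(-4, 0) - 84*b(20))) = (4253147 + 466129)*(2252510 + ((4 + 2*0) - 84*20²)) = 4719276*(2252510 + ((4 + 0) - 84*400)) = 4719276*(2252510 + (4 - 33600)) = 4719276*(2252510 - 33596) = 4719276*2218914 = 10471667586264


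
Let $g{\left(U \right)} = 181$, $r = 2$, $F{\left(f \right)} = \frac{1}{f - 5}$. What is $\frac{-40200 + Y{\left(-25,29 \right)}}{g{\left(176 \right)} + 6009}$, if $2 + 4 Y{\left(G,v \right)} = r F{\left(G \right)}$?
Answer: $- \frac{2412031}{371400} \approx -6.4944$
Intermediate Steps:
$F{\left(f \right)} = \frac{1}{-5 + f}$
$Y{\left(G,v \right)} = - \frac{1}{2} + \frac{1}{2 \left(-5 + G\right)}$ ($Y{\left(G,v \right)} = - \frac{1}{2} + \frac{2 \frac{1}{-5 + G}}{4} = - \frac{1}{2} + \frac{1}{2 \left(-5 + G\right)}$)
$\frac{-40200 + Y{\left(-25,29 \right)}}{g{\left(176 \right)} + 6009} = \frac{-40200 + \frac{6 - -25}{2 \left(-5 - 25\right)}}{181 + 6009} = \frac{-40200 + \frac{6 + 25}{2 \left(-30\right)}}{6190} = \left(-40200 + \frac{1}{2} \left(- \frac{1}{30}\right) 31\right) \frac{1}{6190} = \left(-40200 - \frac{31}{60}\right) \frac{1}{6190} = \left(- \frac{2412031}{60}\right) \frac{1}{6190} = - \frac{2412031}{371400}$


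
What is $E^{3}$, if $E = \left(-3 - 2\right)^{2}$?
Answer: $15625$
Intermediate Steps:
$E = 25$ ($E = \left(-3 - 2\right)^{2} = \left(-5\right)^{2} = 25$)
$E^{3} = 25^{3} = 15625$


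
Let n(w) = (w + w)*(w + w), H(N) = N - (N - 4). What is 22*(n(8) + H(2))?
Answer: 5720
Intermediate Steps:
H(N) = 4 (H(N) = N - (-4 + N) = N + (4 - N) = 4)
n(w) = 4*w² (n(w) = (2*w)*(2*w) = 4*w²)
22*(n(8) + H(2)) = 22*(4*8² + 4) = 22*(4*64 + 4) = 22*(256 + 4) = 22*260 = 5720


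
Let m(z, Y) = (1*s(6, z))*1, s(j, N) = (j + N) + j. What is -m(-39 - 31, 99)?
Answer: 58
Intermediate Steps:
s(j, N) = N + 2*j (s(j, N) = (N + j) + j = N + 2*j)
m(z, Y) = 12 + z (m(z, Y) = (1*(z + 2*6))*1 = (1*(z + 12))*1 = (1*(12 + z))*1 = (12 + z)*1 = 12 + z)
-m(-39 - 31, 99) = -(12 + (-39 - 31)) = -(12 - 70) = -1*(-58) = 58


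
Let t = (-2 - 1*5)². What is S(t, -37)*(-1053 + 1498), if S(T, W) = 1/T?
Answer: 445/49 ≈ 9.0816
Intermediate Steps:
t = 49 (t = (-2 - 5)² = (-7)² = 49)
S(t, -37)*(-1053 + 1498) = (-1053 + 1498)/49 = (1/49)*445 = 445/49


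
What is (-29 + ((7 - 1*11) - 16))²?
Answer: 2401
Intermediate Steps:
(-29 + ((7 - 1*11) - 16))² = (-29 + ((7 - 11) - 16))² = (-29 + (-4 - 16))² = (-29 - 20)² = (-49)² = 2401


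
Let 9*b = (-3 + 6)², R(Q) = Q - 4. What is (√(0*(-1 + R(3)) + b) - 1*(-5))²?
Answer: 36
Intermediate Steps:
R(Q) = -4 + Q
b = 1 (b = (-3 + 6)²/9 = (⅑)*3² = (⅑)*9 = 1)
(√(0*(-1 + R(3)) + b) - 1*(-5))² = (√(0*(-1 + (-4 + 3)) + 1) - 1*(-5))² = (√(0*(-1 - 1) + 1) + 5)² = (√(0*(-2) + 1) + 5)² = (√(0 + 1) + 5)² = (√1 + 5)² = (1 + 5)² = 6² = 36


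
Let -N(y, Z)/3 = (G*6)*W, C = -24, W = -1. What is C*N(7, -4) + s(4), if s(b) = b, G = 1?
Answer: -428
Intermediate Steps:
N(y, Z) = 18 (N(y, Z) = -3*1*6*(-1) = -18*(-1) = -3*(-6) = 18)
C*N(7, -4) + s(4) = -24*18 + 4 = -432 + 4 = -428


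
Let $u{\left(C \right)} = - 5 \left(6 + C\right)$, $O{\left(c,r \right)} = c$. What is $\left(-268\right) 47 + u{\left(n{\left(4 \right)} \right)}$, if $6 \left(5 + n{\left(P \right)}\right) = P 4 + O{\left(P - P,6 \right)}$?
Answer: $- \frac{37843}{3} \approx -12614.0$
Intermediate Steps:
$n{\left(P \right)} = -5 + \frac{2 P}{3}$ ($n{\left(P \right)} = -5 + \frac{P 4 + \left(P - P\right)}{6} = -5 + \frac{4 P + 0}{6} = -5 + \frac{4 P}{6} = -5 + \frac{2 P}{3}$)
$u{\left(C \right)} = -30 - 5 C$ ($u{\left(C \right)} = - (30 + 5 C) = -30 - 5 C$)
$\left(-268\right) 47 + u{\left(n{\left(4 \right)} \right)} = \left(-268\right) 47 - \left(30 + 5 \left(-5 + \frac{2}{3} \cdot 4\right)\right) = -12596 - \left(30 + 5 \left(-5 + \frac{8}{3}\right)\right) = -12596 - \frac{55}{3} = - \frac{37843}{3}$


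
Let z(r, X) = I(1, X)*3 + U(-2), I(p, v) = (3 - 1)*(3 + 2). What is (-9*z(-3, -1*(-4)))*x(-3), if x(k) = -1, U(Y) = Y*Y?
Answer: 306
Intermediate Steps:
I(p, v) = 10 (I(p, v) = 2*5 = 10)
U(Y) = Y**2
z(r, X) = 34 (z(r, X) = 10*3 + (-2)**2 = 30 + 4 = 34)
(-9*z(-3, -1*(-4)))*x(-3) = -9*34*(-1) = -306*(-1) = 306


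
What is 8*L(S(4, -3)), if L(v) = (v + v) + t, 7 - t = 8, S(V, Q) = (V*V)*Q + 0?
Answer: -776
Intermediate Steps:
S(V, Q) = Q*V² (S(V, Q) = V²*Q + 0 = Q*V² + 0 = Q*V²)
t = -1 (t = 7 - 1*8 = 7 - 8 = -1)
L(v) = -1 + 2*v (L(v) = (v + v) - 1 = 2*v - 1 = -1 + 2*v)
8*L(S(4, -3)) = 8*(-1 + 2*(-3*4²)) = 8*(-1 + 2*(-3*16)) = 8*(-1 + 2*(-48)) = 8*(-1 - 96) = 8*(-97) = -776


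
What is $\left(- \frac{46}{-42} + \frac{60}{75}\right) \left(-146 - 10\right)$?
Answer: $- \frac{10348}{35} \approx -295.66$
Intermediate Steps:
$\left(- \frac{46}{-42} + \frac{60}{75}\right) \left(-146 - 10\right) = \left(\left(-46\right) \left(- \frac{1}{42}\right) + 60 \cdot \frac{1}{75}\right) \left(-156\right) = \left(\frac{23}{21} + \frac{4}{5}\right) \left(-156\right) = \frac{199}{105} \left(-156\right) = - \frac{10348}{35}$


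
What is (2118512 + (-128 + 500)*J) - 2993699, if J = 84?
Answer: -843939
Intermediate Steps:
(2118512 + (-128 + 500)*J) - 2993699 = (2118512 + (-128 + 500)*84) - 2993699 = (2118512 + 372*84) - 2993699 = (2118512 + 31248) - 2993699 = 2149760 - 2993699 = -843939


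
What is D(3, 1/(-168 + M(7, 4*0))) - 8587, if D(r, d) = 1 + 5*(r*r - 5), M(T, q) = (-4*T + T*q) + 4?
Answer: -8566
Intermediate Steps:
M(T, q) = 4 - 4*T + T*q
D(r, d) = -24 + 5*r² (D(r, d) = 1 + 5*(r² - 5) = 1 + 5*(-5 + r²) = 1 + (-25 + 5*r²) = -24 + 5*r²)
D(3, 1/(-168 + M(7, 4*0))) - 8587 = (-24 + 5*3²) - 8587 = (-24 + 5*9) - 8587 = (-24 + 45) - 8587 = 21 - 8587 = -8566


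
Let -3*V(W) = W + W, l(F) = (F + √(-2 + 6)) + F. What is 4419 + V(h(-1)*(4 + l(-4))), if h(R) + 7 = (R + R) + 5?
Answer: 13241/3 ≈ 4413.7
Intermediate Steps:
h(R) = -2 + 2*R (h(R) = -7 + ((R + R) + 5) = -7 + (2*R + 5) = -7 + (5 + 2*R) = -2 + 2*R)
l(F) = 2 + 2*F (l(F) = (F + √4) + F = (F + 2) + F = (2 + F) + F = 2 + 2*F)
V(W) = -2*W/3 (V(W) = -(W + W)/3 = -2*W/3)
4419 + V(h(-1)*(4 + l(-4))) = 4419 - 2*(-2 + 2*(-1))*(4 + (2 + 2*(-4)))/3 = 4419 - 2*(-2 - 2)*(4 + (2 - 8))/3 = 4419 - (-8)*(4 - 6)/3 = 4419 - (-8)*(-2)/3 = 4419 - ⅔*8 = 4419 - 16/3 = 13241/3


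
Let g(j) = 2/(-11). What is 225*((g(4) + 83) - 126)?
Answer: -106875/11 ≈ -9715.9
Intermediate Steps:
g(j) = -2/11 (g(j) = 2*(-1/11) = -2/11)
225*((g(4) + 83) - 126) = 225*((-2/11 + 83) - 126) = 225*(911/11 - 126) = 225*(-475/11) = -106875/11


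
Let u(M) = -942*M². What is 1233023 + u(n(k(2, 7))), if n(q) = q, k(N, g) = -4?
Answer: 1217951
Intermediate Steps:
1233023 + u(n(k(2, 7))) = 1233023 - 942*(-4)² = 1233023 - 942*16 = 1233023 - 15072 = 1217951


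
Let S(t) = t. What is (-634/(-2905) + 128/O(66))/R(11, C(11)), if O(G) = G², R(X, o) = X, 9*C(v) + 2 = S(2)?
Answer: 783386/34798995 ≈ 0.022512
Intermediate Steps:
C(v) = 0 (C(v) = -2/9 + (⅑)*2 = -2/9 + 2/9 = 0)
(-634/(-2905) + 128/O(66))/R(11, C(11)) = (-634/(-2905) + 128/(66²))/11 = (-634*(-1/2905) + 128/4356)*(1/11) = (634/2905 + 128*(1/4356))*(1/11) = (634/2905 + 32/1089)*(1/11) = (783386/3163545)*(1/11) = 783386/34798995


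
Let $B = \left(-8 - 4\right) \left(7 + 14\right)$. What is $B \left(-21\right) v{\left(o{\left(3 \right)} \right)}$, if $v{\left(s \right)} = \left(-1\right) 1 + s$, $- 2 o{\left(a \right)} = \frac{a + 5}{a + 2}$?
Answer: $- \frac{47628}{5} \approx -9525.6$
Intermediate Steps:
$B = -252$ ($B = \left(-12\right) 21 = -252$)
$o{\left(a \right)} = - \frac{5 + a}{2 \left(2 + a\right)}$ ($o{\left(a \right)} = - \frac{\left(a + 5\right) \frac{1}{a + 2}}{2} = - \frac{\left(5 + a\right) \frac{1}{2 + a}}{2} = - \frac{\frac{1}{2 + a} \left(5 + a\right)}{2} = - \frac{5 + a}{2 \left(2 + a\right)}$)
$v{\left(s \right)} = -1 + s$
$B \left(-21\right) v{\left(o{\left(3 \right)} \right)} = \left(-252\right) \left(-21\right) \left(-1 + \frac{-5 - 3}{2 \left(2 + 3\right)}\right) = 5292 \left(-1 + \frac{-5 - 3}{2 \cdot 5}\right) = 5292 \left(-1 + \frac{1}{2} \cdot \frac{1}{5} \left(-8\right)\right) = 5292 \left(-1 - \frac{4}{5}\right) = 5292 \left(- \frac{9}{5}\right) = - \frac{47628}{5}$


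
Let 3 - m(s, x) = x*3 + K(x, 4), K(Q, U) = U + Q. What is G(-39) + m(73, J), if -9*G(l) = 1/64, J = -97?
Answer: 222911/576 ≈ 387.00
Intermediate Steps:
G(l) = -1/576 (G(l) = -⅑/64 = -⅑*1/64 = -1/576)
K(Q, U) = Q + U
m(s, x) = -1 - 4*x (m(s, x) = 3 - (x*3 + (x + 4)) = 3 - (3*x + (4 + x)) = 3 - (4 + 4*x) = 3 + (-4 - 4*x) = -1 - 4*x)
G(-39) + m(73, J) = -1/576 + (-1 - 4*(-97)) = -1/576 + (-1 + 388) = -1/576 + 387 = 222911/576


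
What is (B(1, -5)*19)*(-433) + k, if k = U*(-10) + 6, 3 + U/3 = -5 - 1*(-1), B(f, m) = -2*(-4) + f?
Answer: -73827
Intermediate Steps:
B(f, m) = 8 + f
U = -21 (U = -9 + 3*(-5 - 1*(-1)) = -9 + 3*(-5 + 1) = -9 + 3*(-4) = -9 - 12 = -21)
k = 216 (k = -21*(-10) + 6 = 210 + 6 = 216)
(B(1, -5)*19)*(-433) + k = ((8 + 1)*19)*(-433) + 216 = (9*19)*(-433) + 216 = 171*(-433) + 216 = -74043 + 216 = -73827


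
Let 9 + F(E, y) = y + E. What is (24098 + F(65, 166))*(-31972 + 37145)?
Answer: 125807360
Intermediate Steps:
F(E, y) = -9 + E + y (F(E, y) = -9 + (y + E) = -9 + (E + y) = -9 + E + y)
(24098 + F(65, 166))*(-31972 + 37145) = (24098 + (-9 + 65 + 166))*(-31972 + 37145) = (24098 + 222)*5173 = 24320*5173 = 125807360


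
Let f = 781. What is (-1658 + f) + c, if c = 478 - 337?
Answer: -736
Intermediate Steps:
c = 141
(-1658 + f) + c = (-1658 + 781) + 141 = -877 + 141 = -736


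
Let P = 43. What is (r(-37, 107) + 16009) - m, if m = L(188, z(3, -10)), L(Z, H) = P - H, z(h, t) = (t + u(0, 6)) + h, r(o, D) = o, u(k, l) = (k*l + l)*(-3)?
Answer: 15904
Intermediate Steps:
u(k, l) = -3*l - 3*k*l (u(k, l) = (l + k*l)*(-3) = -3*l - 3*k*l)
z(h, t) = -18 + h + t (z(h, t) = (t - 3*6*(1 + 0)) + h = (t - 3*6*1) + h = (t - 18) + h = (-18 + t) + h = -18 + h + t)
L(Z, H) = 43 - H
m = 68 (m = 43 - (-18 + 3 - 10) = 43 - 1*(-25) = 43 + 25 = 68)
(r(-37, 107) + 16009) - m = (-37 + 16009) - 1*68 = 15972 - 68 = 15904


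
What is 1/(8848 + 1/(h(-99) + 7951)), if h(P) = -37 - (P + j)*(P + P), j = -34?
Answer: 18420/162980159 ≈ 0.00011302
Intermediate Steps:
h(P) = -37 - 2*P*(-34 + P) (h(P) = -37 - (P - 34)*(P + P) = -37 - (-34 + P)*2*P = -37 - 2*P*(-34 + P))
1/(8848 + 1/(h(-99) + 7951)) = 1/(8848 + 1/((-37 - 2*(-99)² + 68*(-99)) + 7951)) = 1/(8848 + 1/((-37 - 2*9801 - 6732) + 7951)) = 1/(8848 + 1/((-37 - 19602 - 6732) + 7951)) = 1/(8848 + 1/(-26371 + 7951)) = 1/(8848 + 1/(-18420)) = 1/(8848 - 1/18420) = 1/(162980159/18420) = 18420/162980159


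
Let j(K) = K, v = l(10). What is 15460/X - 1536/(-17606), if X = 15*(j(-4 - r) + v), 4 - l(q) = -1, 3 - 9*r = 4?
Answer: 40832154/44015 ≈ 927.69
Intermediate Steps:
r = -⅑ (r = ⅓ - ⅑*4 = ⅓ - 4/9 = -⅑ ≈ -0.11111)
l(q) = 5 (l(q) = 4 - 1*(-1) = 4 + 1 = 5)
v = 5
X = 50/3 (X = 15*((-4 - 1*(-⅑)) + 5) = 15*((-4 + ⅑) + 5) = 15*(-35/9 + 5) = 15*(10/9) = 50/3 ≈ 16.667)
15460/X - 1536/(-17606) = 15460/(50/3) - 1536/(-17606) = 15460*(3/50) - 1536*(-1/17606) = 4638/5 + 768/8803 = 40832154/44015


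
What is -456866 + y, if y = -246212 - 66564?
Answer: -769642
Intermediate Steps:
y = -312776
-456866 + y = -456866 - 312776 = -769642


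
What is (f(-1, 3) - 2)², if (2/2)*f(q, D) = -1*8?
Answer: 100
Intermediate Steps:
f(q, D) = -8 (f(q, D) = -1*8 = -8)
(f(-1, 3) - 2)² = (-8 - 2)² = (-10)² = 100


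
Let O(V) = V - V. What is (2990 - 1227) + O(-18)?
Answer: 1763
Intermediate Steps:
O(V) = 0
(2990 - 1227) + O(-18) = (2990 - 1227) + 0 = 1763 + 0 = 1763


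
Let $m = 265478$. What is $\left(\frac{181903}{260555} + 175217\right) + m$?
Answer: $\frac{114825467628}{260555} \approx 4.407 \cdot 10^{5}$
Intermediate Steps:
$\left(\frac{181903}{260555} + 175217\right) + m = \left(\frac{181903}{260555} + 175217\right) + 265478 = \frac{45653847338}{260555} + 265478 = \frac{114825467628}{260555}$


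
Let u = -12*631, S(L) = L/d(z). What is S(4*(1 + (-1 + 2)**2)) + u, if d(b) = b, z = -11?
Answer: -83300/11 ≈ -7572.7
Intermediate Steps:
S(L) = -L/11 (S(L) = L/(-11) = L*(-1/11) = -L/11)
u = -7572
S(4*(1 + (-1 + 2)**2)) + u = -4*(1 + (-1 + 2)**2)/11 - 7572 = -4*(1 + 1**2)/11 - 7572 = -4*(1 + 1)/11 - 7572 = -4*2/11 - 7572 = -1/11*8 - 7572 = -8/11 - 7572 = -83300/11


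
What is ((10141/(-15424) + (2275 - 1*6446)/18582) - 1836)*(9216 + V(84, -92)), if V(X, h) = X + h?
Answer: -302981454413857/17913048 ≈ -1.6914e+7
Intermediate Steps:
((10141/(-15424) + (2275 - 1*6446)/18582) - 1836)*(9216 + V(84, -92)) = ((10141/(-15424) + (2275 - 1*6446)/18582) - 1836)*(9216 + (84 - 92)) = ((10141*(-1/15424) + (2275 - 6446)*(1/18582)) - 1836)*(9216 - 8) = ((-10141/15424 - 4171*1/18582) - 1836)*9208 = ((-10141/15424 - 4171/18582) - 1836)*9208 = (-126386783/143304384 - 1836)*9208 = -263233235807/143304384*9208 = -302981454413857/17913048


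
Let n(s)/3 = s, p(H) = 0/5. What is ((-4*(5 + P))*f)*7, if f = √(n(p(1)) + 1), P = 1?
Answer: -168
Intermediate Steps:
p(H) = 0 (p(H) = 0*(⅕) = 0)
n(s) = 3*s
f = 1 (f = √(3*0 + 1) = √(0 + 1) = √1 = 1)
((-4*(5 + P))*f)*7 = (-4*(5 + 1)*1)*7 = (-4*6*1)*7 = -24*1*7 = -24*7 = -168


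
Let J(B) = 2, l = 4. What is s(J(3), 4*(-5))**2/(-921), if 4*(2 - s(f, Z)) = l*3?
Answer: -1/921 ≈ -0.0010858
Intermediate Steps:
s(f, Z) = -1 (s(f, Z) = 2 - 3 = -1)
s(J(3), 4*(-5))**2/(-921) = (-1)**2/(-921) = 1*(-1/921) = -1/921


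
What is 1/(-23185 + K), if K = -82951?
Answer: -1/106136 ≈ -9.4219e-6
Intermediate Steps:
1/(-23185 + K) = 1/(-23185 - 82951) = 1/(-106136) = -1/106136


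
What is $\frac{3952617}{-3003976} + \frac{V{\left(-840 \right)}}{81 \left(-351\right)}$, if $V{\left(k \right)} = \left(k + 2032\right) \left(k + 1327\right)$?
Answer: $- \frac{1856196937831}{85406041656} \approx -21.734$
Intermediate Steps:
$V{\left(k \right)} = \left(1327 + k\right) \left(2032 + k\right)$ ($V{\left(k \right)} = \left(2032 + k\right) \left(1327 + k\right) = \left(1327 + k\right) \left(2032 + k\right)$)
$\frac{3952617}{-3003976} + \frac{V{\left(-840 \right)}}{81 \left(-351\right)} = \frac{3952617}{-3003976} + \frac{2696464 + \left(-840\right)^{2} + 3359 \left(-840\right)}{81 \left(-351\right)} = 3952617 \left(- \frac{1}{3003976}\right) + \frac{2696464 + 705600 - 2821560}{-28431} = - \frac{3952617}{3003976} + 580504 \left(- \frac{1}{28431}\right) = - \frac{3952617}{3003976} - \frac{580504}{28431} = - \frac{1856196937831}{85406041656}$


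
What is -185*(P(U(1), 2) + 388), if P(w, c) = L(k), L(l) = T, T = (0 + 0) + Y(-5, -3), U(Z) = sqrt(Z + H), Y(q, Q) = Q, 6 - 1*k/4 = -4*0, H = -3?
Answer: -71225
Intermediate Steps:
k = 24 (k = 24 - (-16)*0 = 24 - 4*0 = 24 + 0 = 24)
U(Z) = sqrt(-3 + Z) (U(Z) = sqrt(Z - 3) = sqrt(-3 + Z))
T = -3 (T = (0 + 0) - 3 = 0 - 3 = -3)
L(l) = -3
P(w, c) = -3
-185*(P(U(1), 2) + 388) = -185*(-3 + 388) = -185*385 = -71225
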